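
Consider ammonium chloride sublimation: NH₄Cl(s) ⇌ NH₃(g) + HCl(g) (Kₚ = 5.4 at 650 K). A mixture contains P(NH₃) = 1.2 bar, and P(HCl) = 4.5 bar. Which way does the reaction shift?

no net change (already at equilibrium)

(NH₄Cl is a pure solid — omitted from Qₚ.)
Qₚ = P(NH₃)·P(HCl) = (1.2)·(4.5) = 5.4
Qₚ = 5.4 = Kₚ, so the system is already at equilibrium.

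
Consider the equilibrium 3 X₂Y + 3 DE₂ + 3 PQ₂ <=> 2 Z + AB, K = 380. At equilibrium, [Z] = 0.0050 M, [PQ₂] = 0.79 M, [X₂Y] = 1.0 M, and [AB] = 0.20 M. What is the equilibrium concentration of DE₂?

At equilibrium, K = [Z]²·[AB] / ([X₂Y]³·[DE₂]³·[PQ₂]³) = 380.
(0.0050)²·(0.20) / ((1.0)³·([DE₂])³·(0.79)³) = 380
[DE₂]³ = 2.67×10⁻⁸ ⇒ [DE₂] = 0.0030 M

[DE₂] = 0.0030 M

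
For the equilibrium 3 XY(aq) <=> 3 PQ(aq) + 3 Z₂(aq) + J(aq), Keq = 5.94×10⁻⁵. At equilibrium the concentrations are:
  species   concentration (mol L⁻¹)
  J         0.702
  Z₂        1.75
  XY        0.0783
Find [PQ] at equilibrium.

At equilibrium, Keq = [PQ]³·[Z₂]³·[J] / [XY]³ = 5.94×10⁻⁵.
([PQ])³·(1.75)³·(0.702) / (0.0783)³ = 5.94×10⁻⁵
[PQ]³ = 7.58×10⁻⁹ ⇒ [PQ] = 0.00196 mol L⁻¹

[PQ] = 0.00196 mol L⁻¹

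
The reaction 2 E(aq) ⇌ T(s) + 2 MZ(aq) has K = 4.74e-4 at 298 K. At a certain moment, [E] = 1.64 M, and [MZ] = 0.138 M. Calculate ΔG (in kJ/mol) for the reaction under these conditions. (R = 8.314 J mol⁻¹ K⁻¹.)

ΔG = 6.70 kJ/mol

(T is a pure solid — omitted from Q.)
Q = [MZ]² / [E]² = (0.138)² / (1.64)² = 0.00708
ΔG = RT ln(Q/K) = (8.314 J mol⁻¹ K⁻¹)(298 K) × ln(0.00708/4.74e-4)
   = (2.478 kJ/mol)(2.704) = 6.70 kJ/mol
ΔG > 0, so the forward reaction is non-spontaneous (proceeds in reverse).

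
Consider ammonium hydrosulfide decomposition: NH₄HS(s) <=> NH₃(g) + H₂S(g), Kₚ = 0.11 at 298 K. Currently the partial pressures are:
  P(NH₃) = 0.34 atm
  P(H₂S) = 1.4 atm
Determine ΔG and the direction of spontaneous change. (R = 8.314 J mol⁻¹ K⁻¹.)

(NH₄HS is a pure solid — omitted from Qₚ.)
Qₚ = P(NH₃)·P(H₂S) = (0.34)·(1.4) = 0.476
ΔG = RT ln(Qₚ/Kₚ) = (8.314 J mol⁻¹ K⁻¹)(298 K) × ln(0.476/0.11)
   = (2.478 kJ/mol)(1.465) = 3.63 kJ/mol
ΔG > 0, so the forward reaction is non-spontaneous (proceeds in reverse).

ΔG = 3.63 kJ/mol; the forward reaction is non-spontaneous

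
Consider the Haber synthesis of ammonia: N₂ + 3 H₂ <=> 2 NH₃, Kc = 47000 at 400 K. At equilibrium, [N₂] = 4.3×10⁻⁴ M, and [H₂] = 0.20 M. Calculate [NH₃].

At equilibrium, Kc = [NH₃]² / ([N₂]·[H₂]³) = 47000.
([NH₃])² / ((4.3×10⁻⁴)·(0.20)³) = 47000
[NH₃]² = 0.162 ⇒ [NH₃] = 0.40 M

[NH₃] = 0.40 M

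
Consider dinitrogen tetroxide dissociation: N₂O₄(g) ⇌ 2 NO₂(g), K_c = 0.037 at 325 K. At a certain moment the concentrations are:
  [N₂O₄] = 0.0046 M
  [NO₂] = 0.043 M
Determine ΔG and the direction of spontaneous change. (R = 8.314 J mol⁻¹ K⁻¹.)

ΔG = 6.45 kJ/mol; the forward reaction is non-spontaneous

Q_c = [NO₂]² / [N₂O₄] = (0.043)² / (0.0046) = 0.402
ΔG = RT ln(Q_c/K_c) = (8.314 J mol⁻¹ K⁻¹)(325 K) × ln(0.402/0.037)
   = (2.702 kJ/mol)(2.386) = 6.45 kJ/mol
ΔG > 0, so the forward reaction is non-spontaneous (proceeds in reverse).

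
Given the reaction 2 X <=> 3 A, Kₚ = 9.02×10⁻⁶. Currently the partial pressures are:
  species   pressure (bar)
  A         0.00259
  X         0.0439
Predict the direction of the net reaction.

Qₚ = P(A)³ / P(X)² = (0.00259)³ / (0.0439)² = 9.02×10⁻⁶
Qₚ = 9.02×10⁻⁶ = Kₚ, so the system is already at equilibrium.

at equilibrium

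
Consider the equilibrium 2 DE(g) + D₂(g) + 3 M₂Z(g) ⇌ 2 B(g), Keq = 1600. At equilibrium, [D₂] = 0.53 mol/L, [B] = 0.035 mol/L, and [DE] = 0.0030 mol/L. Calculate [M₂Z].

[M₂Z] = 0.54 mol/L

At equilibrium, Keq = [B]² / ([DE]²·[D₂]·[M₂Z]³) = 1600.
(0.035)² / ((0.0030)²·(0.53)·([M₂Z])³) = 1600
[M₂Z]³ = 0.161 ⇒ [M₂Z] = 0.54 mol/L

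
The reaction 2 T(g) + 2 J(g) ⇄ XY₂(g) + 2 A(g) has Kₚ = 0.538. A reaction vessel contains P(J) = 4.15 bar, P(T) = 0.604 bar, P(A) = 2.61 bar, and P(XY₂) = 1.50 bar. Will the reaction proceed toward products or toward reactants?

to the left

Qₚ = P(XY₂)·P(A)² / (P(T)²·P(J)²) = (1.50)·(2.61)² / ((0.604)²·(4.15)²) = 1.63
Qₚ = 1.63 > Kₚ = 0.538, so the reverse reaction proceeds.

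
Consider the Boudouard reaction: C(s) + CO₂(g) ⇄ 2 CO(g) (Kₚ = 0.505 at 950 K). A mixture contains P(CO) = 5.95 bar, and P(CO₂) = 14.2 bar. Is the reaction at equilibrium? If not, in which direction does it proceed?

toward reactants

(C is a pure solid — omitted from Qₚ.)
Qₚ = P(CO)² / P(CO₂) = (5.95)² / (14.2) = 2.49
Qₚ = 2.49 > Kₚ = 0.505, so the reverse reaction proceeds.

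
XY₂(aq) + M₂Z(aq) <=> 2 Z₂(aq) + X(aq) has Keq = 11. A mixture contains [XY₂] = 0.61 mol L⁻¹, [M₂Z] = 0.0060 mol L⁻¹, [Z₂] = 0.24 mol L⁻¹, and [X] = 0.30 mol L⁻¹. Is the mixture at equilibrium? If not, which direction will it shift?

no; Q < K, reaction proceeds forward

Q = [Z₂]²·[X] / ([XY₂]·[M₂Z]) = (0.24)²·(0.30) / ((0.61)·(0.0060)) = 4.7
Q = 4.7 < Keq = 11: net forward reaction.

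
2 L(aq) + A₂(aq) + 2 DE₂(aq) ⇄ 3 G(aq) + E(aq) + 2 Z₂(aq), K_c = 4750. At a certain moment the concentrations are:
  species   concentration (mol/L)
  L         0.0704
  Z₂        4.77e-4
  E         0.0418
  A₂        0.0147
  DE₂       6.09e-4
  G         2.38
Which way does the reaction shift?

Q_c = [G]³·[E]·[Z₂]² / ([L]²·[A₂]·[DE₂]²) = (2.38)³·(0.0418)·(4.77e-4)² / ((0.0704)²·(0.0147)·(6.09e-4)²) = 4750
Q_c = 4750 = K_c, so the system is already at equilibrium.

no net change (already at equilibrium)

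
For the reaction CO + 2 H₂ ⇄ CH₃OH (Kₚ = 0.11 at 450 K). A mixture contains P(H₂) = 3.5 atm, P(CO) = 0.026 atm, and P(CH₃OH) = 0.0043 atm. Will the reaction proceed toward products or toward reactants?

Qₚ = P(CH₃OH) / (P(CO)·P(H₂)²) = (0.0043) / ((0.026)·(3.5)²) = 0.014
Qₚ = 0.014 < Kₚ = 0.11, so the forward reaction proceeds.

in the forward direction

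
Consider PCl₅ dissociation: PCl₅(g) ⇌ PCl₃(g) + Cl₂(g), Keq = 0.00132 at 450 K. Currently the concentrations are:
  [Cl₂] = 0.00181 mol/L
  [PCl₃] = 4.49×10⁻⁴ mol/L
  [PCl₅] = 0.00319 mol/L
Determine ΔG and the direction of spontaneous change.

ΔG = -6.15 kJ/mol; the forward reaction is spontaneous

Q = [PCl₃]·[Cl₂] / [PCl₅] = (4.49×10⁻⁴)·(0.00181) / (0.00319) = 2.55×10⁻⁴
ΔG = RT ln(Q/Keq) = (8.314 J mol⁻¹ K⁻¹)(450 K) × ln(2.55×10⁻⁴/0.00132)
   = (3.741 kJ/mol)(-1.644) = -6.15 kJ/mol
ΔG < 0, so the forward reaction is spontaneous (proceeds forward).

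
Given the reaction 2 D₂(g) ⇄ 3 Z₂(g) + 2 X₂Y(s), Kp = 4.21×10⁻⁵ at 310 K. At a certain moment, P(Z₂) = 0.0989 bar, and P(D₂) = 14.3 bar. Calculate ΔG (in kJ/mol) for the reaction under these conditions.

(X₂Y is a pure solid — omitted from Qp.)
Qp = P(Z₂)³ / P(D₂)² = (0.0989)³ / (14.3)² = 4.73×10⁻⁶
ΔG = RT ln(Qp/Kp) = (8.314 J mol⁻¹ K⁻¹)(310 K) × ln(4.73×10⁻⁶/4.21×10⁻⁵)
   = (2.577 kJ/mol)(-2.186) = -5.63 kJ/mol
ΔG < 0, so the forward reaction is spontaneous (proceeds forward).

ΔG = -5.63 kJ/mol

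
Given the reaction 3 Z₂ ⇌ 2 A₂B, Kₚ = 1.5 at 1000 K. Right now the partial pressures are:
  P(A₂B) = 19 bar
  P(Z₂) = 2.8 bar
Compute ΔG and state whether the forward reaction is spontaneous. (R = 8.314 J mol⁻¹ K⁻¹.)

ΔG = 19.9 kJ/mol; the forward reaction is non-spontaneous

Qₚ = P(A₂B)² / P(Z₂)³ = (19)² / (2.8)³ = 16.4
ΔG = RT ln(Qₚ/Kₚ) = (8.314 J mol⁻¹ K⁻¹)(1000 K) × ln(16.4/1.5)
   = (8.314 kJ/mol)(2.392) = 19.9 kJ/mol
ΔG > 0, so the forward reaction is non-spontaneous (proceeds in reverse).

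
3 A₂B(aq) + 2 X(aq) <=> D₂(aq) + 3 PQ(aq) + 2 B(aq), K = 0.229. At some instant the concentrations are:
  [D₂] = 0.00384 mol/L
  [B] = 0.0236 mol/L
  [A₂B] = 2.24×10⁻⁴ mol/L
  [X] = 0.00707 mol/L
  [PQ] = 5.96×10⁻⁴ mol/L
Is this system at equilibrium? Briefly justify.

no; Q > K, reaction proceeds in reverse

Q = [D₂]·[PQ]³·[B]² / ([A₂B]³·[X]²) = (0.00384)·(5.96×10⁻⁴)³·(0.0236)² / ((2.24×10⁻⁴)³·(0.00707)²) = 0.806
Q = 0.806 > K = 0.229: net reverse reaction.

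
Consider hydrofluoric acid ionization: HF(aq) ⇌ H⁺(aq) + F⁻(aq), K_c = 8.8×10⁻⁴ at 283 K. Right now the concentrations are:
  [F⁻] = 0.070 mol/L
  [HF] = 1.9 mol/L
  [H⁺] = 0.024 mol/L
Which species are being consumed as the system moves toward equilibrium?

Q_c = [H⁺]·[F⁻] / [HF] = (0.024)·(0.070) / (1.9) = 8.8×10⁻⁴
Q_c = 8.8×10⁻⁴ = K_c; the system is at equilibrium.

none (at equilibrium)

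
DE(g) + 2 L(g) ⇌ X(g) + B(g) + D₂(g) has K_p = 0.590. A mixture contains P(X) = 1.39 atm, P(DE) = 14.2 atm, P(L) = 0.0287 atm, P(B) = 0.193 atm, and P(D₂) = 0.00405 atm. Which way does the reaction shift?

Q_p = P(X)·P(B)·P(D₂) / (P(DE)·P(L)²) = (1.39)·(0.193)·(0.00405) / ((14.2)·(0.0287)²) = 0.0929
Q_p = 0.0929 < K_p = 0.590, so the forward reaction proceeds.

toward products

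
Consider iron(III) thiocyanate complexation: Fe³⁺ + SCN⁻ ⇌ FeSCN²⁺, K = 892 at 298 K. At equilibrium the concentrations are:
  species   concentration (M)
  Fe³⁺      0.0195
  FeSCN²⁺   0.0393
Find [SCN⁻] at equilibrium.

[SCN⁻] = 0.00226 M

At equilibrium, K = [FeSCN²⁺] / ([Fe³⁺]·[SCN⁻]) = 892.
(0.0393) / ((0.0195)·([SCN⁻])) = 892
[SCN⁻] = 0.00226 M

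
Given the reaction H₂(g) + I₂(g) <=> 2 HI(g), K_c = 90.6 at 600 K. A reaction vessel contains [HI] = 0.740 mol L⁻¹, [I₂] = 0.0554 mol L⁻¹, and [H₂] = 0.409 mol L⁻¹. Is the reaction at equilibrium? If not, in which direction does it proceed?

in the forward direction

Q_c = [HI]² / ([H₂]·[I₂]) = (0.740)² / ((0.409)·(0.0554)) = 24.2
Q_c = 24.2 < K_c = 90.6, so the forward reaction proceeds.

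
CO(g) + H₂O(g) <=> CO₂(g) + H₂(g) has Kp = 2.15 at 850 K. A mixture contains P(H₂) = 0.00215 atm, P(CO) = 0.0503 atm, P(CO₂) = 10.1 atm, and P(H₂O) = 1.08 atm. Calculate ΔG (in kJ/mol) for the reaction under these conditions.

ΔG = -11.9 kJ/mol

Qp = P(CO₂)·P(H₂) / (P(CO)·P(H₂O)) = (10.1)·(0.00215) / ((0.0503)·(1.08)) = 0.400
ΔG = RT ln(Qp/Kp) = (8.314 J mol⁻¹ K⁻¹)(850 K) × ln(0.400/2.15)
   = (7.067 kJ/mol)(-1.682) = -11.9 kJ/mol
ΔG < 0, so the forward reaction is spontaneous (proceeds forward).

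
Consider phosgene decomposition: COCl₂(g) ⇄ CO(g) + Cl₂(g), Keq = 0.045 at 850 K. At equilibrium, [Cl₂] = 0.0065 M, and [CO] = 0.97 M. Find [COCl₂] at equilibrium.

At equilibrium, Keq = [CO]·[Cl₂] / [COCl₂] = 0.045.
(0.97)·(0.0065) / ([COCl₂]) = 0.045
[COCl₂] = 0.140 = 0.14 M

[COCl₂] = 0.14 M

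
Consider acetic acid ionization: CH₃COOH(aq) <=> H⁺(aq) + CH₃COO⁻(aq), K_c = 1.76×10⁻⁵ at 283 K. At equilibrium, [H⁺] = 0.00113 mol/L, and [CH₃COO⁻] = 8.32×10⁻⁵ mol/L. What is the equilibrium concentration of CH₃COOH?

At equilibrium, K_c = [H⁺]·[CH₃COO⁻] / [CH₃COOH] = 1.76×10⁻⁵.
(0.00113)·(8.32×10⁻⁵) / ([CH₃COOH]) = 1.76×10⁻⁵
[CH₃COOH] = 0.00534 mol/L

[CH₃COOH] = 0.00534 mol/L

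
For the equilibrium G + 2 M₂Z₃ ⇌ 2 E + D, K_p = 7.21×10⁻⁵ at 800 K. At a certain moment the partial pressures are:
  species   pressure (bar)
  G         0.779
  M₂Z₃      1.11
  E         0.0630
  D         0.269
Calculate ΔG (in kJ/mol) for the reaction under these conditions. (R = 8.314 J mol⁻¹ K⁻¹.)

Q_p = P(E)²·P(D) / (P(G)·P(M₂Z₃)²) = (0.0630)²·(0.269) / ((0.779)·(1.11)²) = 0.00111
ΔG = RT ln(Q_p/K_p) = (8.314 J mol⁻¹ K⁻¹)(800 K) × ln(0.00111/7.21×10⁻⁵)
   = (6.651 kJ/mol)(2.734) = 18.2 kJ/mol
ΔG > 0, so the forward reaction is non-spontaneous (proceeds in reverse).

ΔG = 18.2 kJ/mol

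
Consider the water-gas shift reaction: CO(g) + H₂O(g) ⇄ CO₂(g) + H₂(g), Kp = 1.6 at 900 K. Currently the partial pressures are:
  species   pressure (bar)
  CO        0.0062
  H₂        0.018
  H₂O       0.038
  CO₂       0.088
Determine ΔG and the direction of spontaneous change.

Qp = P(CO₂)·P(H₂) / (P(CO)·P(H₂O)) = (0.088)·(0.018) / ((0.0062)·(0.038)) = 6.72
ΔG = RT ln(Qp/Kp) = (8.314 J mol⁻¹ K⁻¹)(900 K) × ln(6.72/1.6)
   = (7.483 kJ/mol)(1.435) = 10.7 kJ/mol
ΔG > 0, so the forward reaction is non-spontaneous (proceeds in reverse).

ΔG = 10.7 kJ/mol; the forward reaction is non-spontaneous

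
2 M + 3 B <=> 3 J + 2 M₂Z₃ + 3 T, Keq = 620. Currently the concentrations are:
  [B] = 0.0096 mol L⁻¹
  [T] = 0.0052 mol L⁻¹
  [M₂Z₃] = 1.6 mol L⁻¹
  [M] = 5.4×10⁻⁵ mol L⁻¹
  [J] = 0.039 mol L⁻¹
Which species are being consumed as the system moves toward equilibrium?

J, M₂Z₃, T (products)

Q = [J]³·[M₂Z₃]²·[T]³ / ([M]²·[B]³) = (0.039)³·(1.6)²·(0.0052)³ / ((5.4×10⁻⁵)²·(0.0096)³) = 8300
Q = 8300 > Keq = 620: net reverse reaction.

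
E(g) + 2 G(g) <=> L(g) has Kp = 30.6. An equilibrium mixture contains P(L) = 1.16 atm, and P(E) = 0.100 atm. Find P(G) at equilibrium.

P(G) = 0.616 atm

At equilibrium, Kp = P(L) / (P(E)·P(G)²) = 30.6.
(1.16) / ((0.100)·(P(G))²) = 30.6
P(G)² = 0.379 ⇒ P(G) = 0.616 atm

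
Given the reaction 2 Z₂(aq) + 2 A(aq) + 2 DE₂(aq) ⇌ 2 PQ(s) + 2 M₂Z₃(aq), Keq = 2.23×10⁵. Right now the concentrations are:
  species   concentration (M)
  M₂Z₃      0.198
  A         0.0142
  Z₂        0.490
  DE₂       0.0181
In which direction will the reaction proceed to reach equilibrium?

reverse (toward reactants)

(PQ is a pure solid — omitted from Q.)
Q = [M₂Z₃]² / ([Z₂]²·[A]²·[DE₂]²) = (0.198)² / ((0.490)²·(0.0142)²·(0.0181)²) = 2.47×10⁶
Q = 2.47×10⁶ > Keq = 2.23×10⁵, so the reverse reaction proceeds.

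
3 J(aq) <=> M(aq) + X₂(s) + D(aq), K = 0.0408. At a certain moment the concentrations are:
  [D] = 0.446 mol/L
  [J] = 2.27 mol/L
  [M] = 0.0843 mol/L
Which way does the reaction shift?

(X₂ is a pure solid — omitted from Q.)
Q = [M]·[D] / [J]³ = (0.0843)·(0.446) / (2.27)³ = 0.00321
Q = 0.00321 < K = 0.0408, so the forward reaction proceeds.

toward products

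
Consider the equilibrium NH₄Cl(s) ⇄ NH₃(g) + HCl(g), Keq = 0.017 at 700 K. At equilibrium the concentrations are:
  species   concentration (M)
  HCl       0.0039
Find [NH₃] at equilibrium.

[NH₃] = 4.4 M

(NH₄Cl is a pure solid — omitted from Keq.)
At equilibrium, Keq = [NH₃]·[HCl] = 0.017.
([NH₃])·(0.0039) = 0.017
[NH₃] = 4.36 = 4.4 M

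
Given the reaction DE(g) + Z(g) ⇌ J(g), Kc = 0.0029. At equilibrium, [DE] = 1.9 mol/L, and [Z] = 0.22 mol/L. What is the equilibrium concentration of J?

At equilibrium, Kc = [J] / ([DE]·[Z]) = 0.0029.
([J]) / ((1.9)·(0.22)) = 0.0029
[J] = 0.00121 = 0.0012 mol/L

[J] = 0.0012 mol/L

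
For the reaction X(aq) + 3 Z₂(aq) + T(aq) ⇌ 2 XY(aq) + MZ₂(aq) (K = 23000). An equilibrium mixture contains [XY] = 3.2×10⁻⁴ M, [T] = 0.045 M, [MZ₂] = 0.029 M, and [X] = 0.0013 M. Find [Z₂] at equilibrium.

[Z₂] = 0.0013 M

At equilibrium, K = [XY]²·[MZ₂] / ([X]·[Z₂]³·[T]) = 23000.
(3.2×10⁻⁴)²·(0.029) / ((0.0013)·([Z₂])³·(0.045)) = 23000
[Z₂]³ = 2.21×10⁻⁹ ⇒ [Z₂] = 0.0013 M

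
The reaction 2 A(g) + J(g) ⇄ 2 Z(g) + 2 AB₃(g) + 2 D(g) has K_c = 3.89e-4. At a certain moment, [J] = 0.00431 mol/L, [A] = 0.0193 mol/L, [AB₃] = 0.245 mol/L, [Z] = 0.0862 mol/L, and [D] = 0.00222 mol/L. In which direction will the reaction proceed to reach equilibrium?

Q_c = [Z]²·[AB₃]²·[D]² / ([A]²·[J]) = (0.0862)²·(0.245)²·(0.00222)² / ((0.0193)²·(0.00431)) = 0.00137
Q_c = 0.00137 > K_c = 3.89e-4, so the reverse reaction proceeds.

reverse (toward reactants)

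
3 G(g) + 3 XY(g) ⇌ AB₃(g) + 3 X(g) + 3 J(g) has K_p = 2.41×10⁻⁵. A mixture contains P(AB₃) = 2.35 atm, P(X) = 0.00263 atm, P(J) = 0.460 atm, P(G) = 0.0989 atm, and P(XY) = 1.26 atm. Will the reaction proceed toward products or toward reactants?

in the forward direction

Q_p = P(AB₃)·P(X)³·P(J)³ / (P(G)³·P(XY)³) = (2.35)·(0.00263)³·(0.460)³ / ((0.0989)³·(1.26)³) = 2.15×10⁻⁶
Q_p = 2.15×10⁻⁶ < K_p = 2.41×10⁻⁵, so the forward reaction proceeds.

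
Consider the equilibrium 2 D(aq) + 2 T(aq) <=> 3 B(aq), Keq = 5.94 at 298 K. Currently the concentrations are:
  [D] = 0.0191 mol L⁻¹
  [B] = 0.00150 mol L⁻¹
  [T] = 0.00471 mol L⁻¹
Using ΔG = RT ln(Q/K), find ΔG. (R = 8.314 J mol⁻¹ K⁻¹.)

Q = [B]³ / ([D]²·[T]²) = (0.00150)³ / ((0.0191)²·(0.00471)²) = 0.417
ΔG = RT ln(Q/Keq) = (8.314 J mol⁻¹ K⁻¹)(298 K) × ln(0.417/5.94)
   = (2.478 kJ/mol)(-2.656) = -6.58 kJ/mol
ΔG < 0, so the forward reaction is spontaneous (proceeds forward).

ΔG = -6.58 kJ/mol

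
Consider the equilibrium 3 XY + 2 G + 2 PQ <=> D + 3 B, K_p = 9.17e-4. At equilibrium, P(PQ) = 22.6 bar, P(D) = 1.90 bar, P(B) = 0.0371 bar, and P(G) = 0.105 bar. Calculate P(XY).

At equilibrium, K_p = P(D)·P(B)³ / (P(XY)³·P(G)²·P(PQ)²) = 9.17e-4.
(1.90)·(0.0371)³ / ((P(XY))³·(0.105)²·(22.6)²) = 9.17e-4
P(XY)³ = 0.0188 ⇒ P(XY) = 0.266 bar

P(XY) = 0.266 bar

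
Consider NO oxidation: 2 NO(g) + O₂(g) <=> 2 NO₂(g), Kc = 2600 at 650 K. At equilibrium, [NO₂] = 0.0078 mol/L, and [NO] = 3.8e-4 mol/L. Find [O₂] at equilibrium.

[O₂] = 0.16 mol/L

At equilibrium, Kc = [NO₂]² / ([NO]²·[O₂]) = 2600.
(0.0078)² / ((3.8e-4)²·([O₂])) = 2600
[O₂] = 0.162 = 0.16 mol/L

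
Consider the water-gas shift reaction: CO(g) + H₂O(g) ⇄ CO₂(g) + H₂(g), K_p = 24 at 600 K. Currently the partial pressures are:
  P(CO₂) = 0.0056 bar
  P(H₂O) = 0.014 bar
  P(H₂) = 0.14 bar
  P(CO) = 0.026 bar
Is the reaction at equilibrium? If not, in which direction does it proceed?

Q_p = P(CO₂)·P(H₂) / (P(CO)·P(H₂O)) = (0.0056)·(0.14) / ((0.026)·(0.014)) = 2.2
Q_p = 2.2 < K_p = 24, so the forward reaction proceeds.

forward (toward products)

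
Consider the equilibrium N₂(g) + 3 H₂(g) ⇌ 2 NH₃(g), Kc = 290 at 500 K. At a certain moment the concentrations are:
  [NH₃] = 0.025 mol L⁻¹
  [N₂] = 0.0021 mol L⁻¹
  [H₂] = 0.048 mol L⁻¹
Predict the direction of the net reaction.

Qc = [NH₃]² / ([N₂]·[H₂]³) = (0.025)² / ((0.0021)·(0.048)³) = 2700
Qc = 2700 > Kc = 290, so the reverse reaction proceeds.

reverse (toward reactants)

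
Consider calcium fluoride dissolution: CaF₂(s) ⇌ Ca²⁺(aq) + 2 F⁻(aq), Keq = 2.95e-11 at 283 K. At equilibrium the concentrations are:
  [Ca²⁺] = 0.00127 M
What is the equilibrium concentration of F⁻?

[F⁻] = 1.52e-4 M

(CaF₂ is a pure solid — omitted from Keq.)
At equilibrium, Keq = [Ca²⁺]·[F⁻]² = 2.95e-11.
(0.00127)·([F⁻])² = 2.95e-11
[F⁻]² = 2.32e-8 ⇒ [F⁻] = 1.52e-4 M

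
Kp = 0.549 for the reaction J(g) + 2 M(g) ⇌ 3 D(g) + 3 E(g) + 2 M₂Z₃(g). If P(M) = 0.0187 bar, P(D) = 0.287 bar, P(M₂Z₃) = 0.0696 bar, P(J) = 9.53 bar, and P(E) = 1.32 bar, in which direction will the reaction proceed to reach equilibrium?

Qp = P(D)³·P(E)³·P(M₂Z₃)² / (P(J)·P(M)²) = (0.287)³·(1.32)³·(0.0696)² / ((9.53)·(0.0187)²) = 0.0790
Qp = 0.0790 < Kp = 0.549, so the forward reaction proceeds.

forward (toward products)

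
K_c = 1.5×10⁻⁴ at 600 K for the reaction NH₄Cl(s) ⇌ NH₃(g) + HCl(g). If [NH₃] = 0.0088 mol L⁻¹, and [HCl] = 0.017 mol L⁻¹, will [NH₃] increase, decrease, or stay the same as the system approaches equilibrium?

(NH₄Cl is a pure solid — omitted from Q_c.)
Q_c = [NH₃]·[HCl] = (0.0088)·(0.017) = 1.5×10⁻⁴
Q_c = 1.5×10⁻⁴ = K_c; the system is at equilibrium.

stay the same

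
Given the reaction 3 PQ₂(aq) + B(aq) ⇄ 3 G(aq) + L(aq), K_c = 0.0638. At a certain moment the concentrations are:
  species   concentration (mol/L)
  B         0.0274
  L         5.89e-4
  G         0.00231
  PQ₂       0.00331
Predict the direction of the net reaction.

Q_c = [G]³·[L] / ([PQ₂]³·[B]) = (0.00231)³·(5.89e-4) / ((0.00331)³·(0.0274)) = 0.00731
Q_c = 0.00731 < K_c = 0.0638, so the forward reaction proceeds.

to the right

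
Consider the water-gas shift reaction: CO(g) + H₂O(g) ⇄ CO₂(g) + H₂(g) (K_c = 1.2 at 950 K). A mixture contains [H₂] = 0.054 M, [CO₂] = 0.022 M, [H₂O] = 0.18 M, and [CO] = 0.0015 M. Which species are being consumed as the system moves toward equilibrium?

Q_c = [CO₂]·[H₂] / ([CO]·[H₂O]) = (0.022)·(0.054) / ((0.0015)·(0.18)) = 4.4
Q_c = 4.4 > K_c = 1.2: net reverse reaction.

CO₂, H₂ (products)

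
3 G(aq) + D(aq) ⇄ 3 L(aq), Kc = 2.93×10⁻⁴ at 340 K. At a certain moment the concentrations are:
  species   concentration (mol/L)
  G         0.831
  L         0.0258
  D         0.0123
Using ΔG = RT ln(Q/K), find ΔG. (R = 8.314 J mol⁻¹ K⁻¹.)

ΔG = 5.98 kJ/mol

Qc = [L]³ / ([G]³·[D]) = (0.0258)³ / ((0.831)³·(0.0123)) = 0.00243
ΔG = RT ln(Qc/Kc) = (8.314 J mol⁻¹ K⁻¹)(340 K) × ln(0.00243/2.93×10⁻⁴)
   = (2.827 kJ/mol)(2.115) = 5.98 kJ/mol
ΔG > 0, so the forward reaction is non-spontaneous (proceeds in reverse).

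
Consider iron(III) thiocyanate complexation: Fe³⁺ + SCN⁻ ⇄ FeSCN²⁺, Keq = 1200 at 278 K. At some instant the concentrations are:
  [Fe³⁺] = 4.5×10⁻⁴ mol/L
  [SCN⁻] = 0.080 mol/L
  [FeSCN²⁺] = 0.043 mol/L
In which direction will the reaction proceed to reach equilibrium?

at equilibrium

Q = [FeSCN²⁺] / ([Fe³⁺]·[SCN⁻]) = (0.043) / ((4.5×10⁻⁴)·(0.080)) = 1200
Q = 1200 = Keq, so the system is already at equilibrium.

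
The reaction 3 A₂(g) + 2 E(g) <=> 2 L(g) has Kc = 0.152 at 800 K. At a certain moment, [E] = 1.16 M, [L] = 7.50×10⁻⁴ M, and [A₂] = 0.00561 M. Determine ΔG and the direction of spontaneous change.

Qc = [L]² / ([A₂]³·[E]²) = (7.50×10⁻⁴)² / ((0.00561)³·(1.16)²) = 2.37
ΔG = RT ln(Qc/Kc) = (8.314 J mol⁻¹ K⁻¹)(800 K) × ln(2.37/0.152)
   = (6.651 kJ/mol)(2.747) = 18.3 kJ/mol
ΔG > 0, so the forward reaction is non-spontaneous (proceeds in reverse).

ΔG = 18.3 kJ/mol; the forward reaction is non-spontaneous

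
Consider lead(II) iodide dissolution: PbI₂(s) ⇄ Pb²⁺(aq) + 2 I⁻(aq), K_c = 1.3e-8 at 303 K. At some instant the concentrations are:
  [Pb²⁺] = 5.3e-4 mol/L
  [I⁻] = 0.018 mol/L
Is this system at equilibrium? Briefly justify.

no; Q > K, reaction proceeds in reverse

(PbI₂ is a pure solid — omitted from Q_c.)
Q_c = [Pb²⁺]·[I⁻]² = (5.3e-4)·(0.018)² = 1.7e-7
Q_c = 1.7e-7 > K_c = 1.3e-8: net reverse reaction.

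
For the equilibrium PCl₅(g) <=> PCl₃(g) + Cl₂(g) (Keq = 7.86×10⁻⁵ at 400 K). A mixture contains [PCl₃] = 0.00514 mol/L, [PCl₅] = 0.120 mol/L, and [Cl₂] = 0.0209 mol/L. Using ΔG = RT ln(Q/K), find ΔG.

ΔG = 8.09 kJ/mol

Q = [PCl₃]·[Cl₂] / [PCl₅] = (0.00514)·(0.0209) / (0.120) = 8.95×10⁻⁴
ΔG = RT ln(Q/Keq) = (8.314 J mol⁻¹ K⁻¹)(400 K) × ln(8.95×10⁻⁴/7.86×10⁻⁵)
   = (3.326 kJ/mol)(2.432) = 8.09 kJ/mol
ΔG > 0, so the forward reaction is non-spontaneous (proceeds in reverse).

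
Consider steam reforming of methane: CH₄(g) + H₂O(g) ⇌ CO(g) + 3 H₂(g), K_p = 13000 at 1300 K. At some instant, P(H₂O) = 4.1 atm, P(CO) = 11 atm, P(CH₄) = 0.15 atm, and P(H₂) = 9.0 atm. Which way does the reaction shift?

Q_p = P(CO)·P(H₂)³ / (P(CH₄)·P(H₂O)) = (11)·(9.0)³ / ((0.15)·(4.1)) = 13000
Q_p = 13000 = K_p, so the system is already at equilibrium.

at equilibrium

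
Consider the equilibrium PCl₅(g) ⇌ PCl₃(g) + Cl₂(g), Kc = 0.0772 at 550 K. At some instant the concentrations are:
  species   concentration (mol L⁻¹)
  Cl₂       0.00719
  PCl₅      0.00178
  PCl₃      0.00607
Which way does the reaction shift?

Qc = [PCl₃]·[Cl₂] / [PCl₅] = (0.00607)·(0.00719) / (0.00178) = 0.0245
Qc = 0.0245 < Kc = 0.0772, so the forward reaction proceeds.

in the forward direction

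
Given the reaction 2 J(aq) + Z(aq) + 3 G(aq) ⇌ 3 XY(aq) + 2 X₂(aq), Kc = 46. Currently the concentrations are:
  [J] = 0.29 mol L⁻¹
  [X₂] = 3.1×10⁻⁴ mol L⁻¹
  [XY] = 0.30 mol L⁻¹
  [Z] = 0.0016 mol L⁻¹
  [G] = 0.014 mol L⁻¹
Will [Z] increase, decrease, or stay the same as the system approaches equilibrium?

Qc = [XY]³·[X₂]² / ([J]²·[Z]·[G]³) = (0.30)³·(3.1×10⁻⁴)² / ((0.29)²·(0.0016)·(0.014)³) = 7.0
Qc = 7.0 < Kc = 46: net forward reaction.
Z is a reactant, so it decreases.

decrease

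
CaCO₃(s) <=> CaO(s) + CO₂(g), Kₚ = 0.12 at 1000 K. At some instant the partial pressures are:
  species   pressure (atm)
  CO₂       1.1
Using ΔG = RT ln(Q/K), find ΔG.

ΔG = 18.4 kJ/mol

(CaCO₃, CaO are pure solids — omitted from Qₚ.)
Qₚ = P(CO₂) = 1.10
ΔG = RT ln(Qₚ/Kₚ) = (8.314 J mol⁻¹ K⁻¹)(1000 K) × ln(1.10/0.12)
   = (8.314 kJ/mol)(2.216) = 18.4 kJ/mol
ΔG > 0, so the forward reaction is non-spontaneous (proceeds in reverse).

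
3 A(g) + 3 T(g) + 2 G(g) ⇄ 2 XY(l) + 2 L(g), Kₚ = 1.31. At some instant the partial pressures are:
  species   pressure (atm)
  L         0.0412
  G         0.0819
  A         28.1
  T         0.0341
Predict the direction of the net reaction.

in the forward direction

(XY is a pure liquid — omitted from Qₚ.)
Qₚ = P(L)² / (P(A)³·P(T)³·P(G)²) = (0.0412)² / ((28.1)³·(0.0341)³·(0.0819)²) = 0.288
Qₚ = 0.288 < Kₚ = 1.31, so the forward reaction proceeds.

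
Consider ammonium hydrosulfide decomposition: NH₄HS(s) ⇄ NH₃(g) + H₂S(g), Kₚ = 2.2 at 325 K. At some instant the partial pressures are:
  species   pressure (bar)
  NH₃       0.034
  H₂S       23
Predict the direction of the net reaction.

in the forward direction

(NH₄HS is a pure solid — omitted from Qₚ.)
Qₚ = P(NH₃)·P(H₂S) = (0.034)·(23) = 0.78
Qₚ = 0.78 < Kₚ = 2.2, so the forward reaction proceeds.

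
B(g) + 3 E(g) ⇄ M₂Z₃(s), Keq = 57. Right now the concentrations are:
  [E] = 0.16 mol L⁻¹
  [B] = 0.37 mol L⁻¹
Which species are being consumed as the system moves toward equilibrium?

M₂Z₃ (products)

(M₂Z₃ is a pure solid — omitted from Q.)
Q = 1 / ([B]·[E]³) = 1 / ((0.37)·(0.16)³) = 660
Q = 660 > Keq = 57: net reverse reaction.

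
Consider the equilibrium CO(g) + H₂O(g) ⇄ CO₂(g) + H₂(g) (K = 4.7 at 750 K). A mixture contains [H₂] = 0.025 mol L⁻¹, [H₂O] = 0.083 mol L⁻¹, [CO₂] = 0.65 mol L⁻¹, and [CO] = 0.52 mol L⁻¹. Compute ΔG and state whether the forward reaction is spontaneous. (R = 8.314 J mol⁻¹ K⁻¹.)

ΔG = -15.7 kJ/mol; the forward reaction is spontaneous

Q = [CO₂]·[H₂] / ([CO]·[H₂O]) = (0.65)·(0.025) / ((0.52)·(0.083)) = 0.377
ΔG = RT ln(Q/K) = (8.314 J mol⁻¹ K⁻¹)(750 K) × ln(0.377/4.7)
   = (6.236 kJ/mol)(-2.523) = -15.7 kJ/mol
ΔG < 0, so the forward reaction is spontaneous (proceeds forward).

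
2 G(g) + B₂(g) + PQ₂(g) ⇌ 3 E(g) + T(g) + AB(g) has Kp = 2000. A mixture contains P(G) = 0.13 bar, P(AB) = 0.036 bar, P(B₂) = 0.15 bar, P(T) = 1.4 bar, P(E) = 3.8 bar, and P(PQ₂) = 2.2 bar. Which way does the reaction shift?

toward products

Qp = P(E)³·P(T)·P(AB) / (P(G)²·P(B₂)·P(PQ₂)) = (3.8)³·(1.4)·(0.036) / ((0.13)²·(0.15)·(2.2)) = 500
Qp = 500 < Kp = 2000, so the forward reaction proceeds.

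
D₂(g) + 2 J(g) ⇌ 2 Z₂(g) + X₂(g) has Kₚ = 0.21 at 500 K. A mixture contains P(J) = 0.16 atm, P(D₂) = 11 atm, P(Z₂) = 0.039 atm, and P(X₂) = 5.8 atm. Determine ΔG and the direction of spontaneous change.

Qₚ = P(Z₂)²·P(X₂) / (P(D₂)·P(J)²) = (0.039)²·(5.8) / ((11)·(0.16)²) = 0.0313
ΔG = RT ln(Qₚ/Kₚ) = (8.314 J mol⁻¹ K⁻¹)(500 K) × ln(0.0313/0.21)
   = (4.157 kJ/mol)(-1.903) = -7.91 kJ/mol
ΔG < 0, so the forward reaction is spontaneous (proceeds forward).

ΔG = -7.91 kJ/mol; the forward reaction is spontaneous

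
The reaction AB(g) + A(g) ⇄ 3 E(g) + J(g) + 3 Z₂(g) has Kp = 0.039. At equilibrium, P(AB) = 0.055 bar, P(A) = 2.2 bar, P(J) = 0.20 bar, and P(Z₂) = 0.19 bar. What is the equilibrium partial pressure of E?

At equilibrium, Kp = P(E)³·P(J)·P(Z₂)³ / (P(AB)·P(A)) = 0.039.
(P(E))³·(0.20)·(0.19)³ / ((0.055)·(2.2)) = 0.039
P(E)³ = 3.44 ⇒ P(E) = 1.5 bar

P(E) = 1.5 bar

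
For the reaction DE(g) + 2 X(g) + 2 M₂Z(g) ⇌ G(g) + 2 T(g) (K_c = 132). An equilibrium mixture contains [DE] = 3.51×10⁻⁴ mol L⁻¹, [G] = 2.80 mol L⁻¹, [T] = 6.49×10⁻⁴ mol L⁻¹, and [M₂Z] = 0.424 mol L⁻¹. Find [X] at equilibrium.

[X] = 0.0119 mol L⁻¹

At equilibrium, K_c = [G]·[T]² / ([DE]·[X]²·[M₂Z]²) = 132.
(2.80)·(6.49×10⁻⁴)² / ((3.51×10⁻⁴)·([X])²·(0.424)²) = 132
[X]² = 1.42×10⁻⁴ ⇒ [X] = 0.0119 mol L⁻¹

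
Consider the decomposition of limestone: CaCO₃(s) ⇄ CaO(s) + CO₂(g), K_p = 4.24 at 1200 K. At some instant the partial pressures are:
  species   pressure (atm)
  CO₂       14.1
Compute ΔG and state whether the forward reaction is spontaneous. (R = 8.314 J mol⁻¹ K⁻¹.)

ΔG = 12.0 kJ/mol; the forward reaction is non-spontaneous

(CaCO₃, CaO are pure solids — omitted from Q_p.)
Q_p = P(CO₂) = 14.1
ΔG = RT ln(Q_p/K_p) = (8.314 J mol⁻¹ K⁻¹)(1200 K) × ln(14.1/4.24)
   = (9.977 kJ/mol)(1.202) = 12.0 kJ/mol
ΔG > 0, so the forward reaction is non-spontaneous (proceeds in reverse).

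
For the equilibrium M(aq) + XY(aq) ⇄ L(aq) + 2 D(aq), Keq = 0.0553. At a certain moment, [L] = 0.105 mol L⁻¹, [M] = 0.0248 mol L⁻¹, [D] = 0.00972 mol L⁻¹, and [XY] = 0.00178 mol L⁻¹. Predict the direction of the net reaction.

Q = [L]·[D]² / ([M]·[XY]) = (0.105)·(0.00972)² / ((0.0248)·(0.00178)) = 0.225
Q = 0.225 > Keq = 0.0553, so the reverse reaction proceeds.

to the left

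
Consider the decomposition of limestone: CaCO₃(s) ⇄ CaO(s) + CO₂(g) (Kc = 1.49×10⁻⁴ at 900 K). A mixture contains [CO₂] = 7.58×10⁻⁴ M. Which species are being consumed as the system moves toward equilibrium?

CaO, CO₂ (products)

(CaCO₃, CaO are pure solids — omitted from Qc.)
Qc = [CO₂] = 7.58×10⁻⁴
Qc = 7.58×10⁻⁴ > Kc = 1.49×10⁻⁴: net reverse reaction.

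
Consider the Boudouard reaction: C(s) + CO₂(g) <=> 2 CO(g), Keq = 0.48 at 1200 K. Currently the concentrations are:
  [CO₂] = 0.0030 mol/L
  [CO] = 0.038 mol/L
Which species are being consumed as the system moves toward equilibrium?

none (at equilibrium)

(C is a pure solid — omitted from Q.)
Q = [CO]² / [CO₂] = (0.038)² / (0.0030) = 0.48
Q = 0.48 = Keq; the system is at equilibrium.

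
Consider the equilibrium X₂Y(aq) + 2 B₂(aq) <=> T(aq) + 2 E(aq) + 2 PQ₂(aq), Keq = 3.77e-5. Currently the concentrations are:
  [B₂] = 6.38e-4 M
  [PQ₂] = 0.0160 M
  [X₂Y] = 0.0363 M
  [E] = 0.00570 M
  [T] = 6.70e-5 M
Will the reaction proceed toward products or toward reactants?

at equilibrium

Q = [T]·[E]²·[PQ₂]² / ([X₂Y]·[B₂]²) = (6.70e-5)·(0.00570)²·(0.0160)² / ((0.0363)·(6.38e-4)²) = 3.77e-5
Q = 3.77e-5 = Keq, so the system is already at equilibrium.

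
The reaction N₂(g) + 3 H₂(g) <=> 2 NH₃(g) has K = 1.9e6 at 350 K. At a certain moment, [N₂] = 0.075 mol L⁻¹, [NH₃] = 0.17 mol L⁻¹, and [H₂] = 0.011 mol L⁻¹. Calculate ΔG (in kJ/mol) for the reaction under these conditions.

ΔG = -5.47 kJ/mol

Q = [NH₃]² / ([N₂]·[H₂]³) = (0.17)² / ((0.075)·(0.011)³) = 2.90e5
ΔG = RT ln(Q/K) = (8.314 J mol⁻¹ K⁻¹)(350 K) × ln(2.90e5/1.9e6)
   = (2.910 kJ/mol)(-1.880) = -5.47 kJ/mol
ΔG < 0, so the forward reaction is spontaneous (proceeds forward).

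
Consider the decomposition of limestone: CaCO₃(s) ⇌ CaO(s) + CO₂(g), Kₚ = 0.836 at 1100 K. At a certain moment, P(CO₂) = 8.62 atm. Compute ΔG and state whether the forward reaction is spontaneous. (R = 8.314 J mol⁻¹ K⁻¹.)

(CaCO₃, CaO are pure solids — omitted from Qₚ.)
Qₚ = P(CO₂) = 8.62
ΔG = RT ln(Qₚ/Kₚ) = (8.314 J mol⁻¹ K⁻¹)(1100 K) × ln(8.62/0.836)
   = (9.145 kJ/mol)(2.333) = 21.3 kJ/mol
ΔG > 0, so the forward reaction is non-spontaneous (proceeds in reverse).

ΔG = 21.3 kJ/mol; the forward reaction is non-spontaneous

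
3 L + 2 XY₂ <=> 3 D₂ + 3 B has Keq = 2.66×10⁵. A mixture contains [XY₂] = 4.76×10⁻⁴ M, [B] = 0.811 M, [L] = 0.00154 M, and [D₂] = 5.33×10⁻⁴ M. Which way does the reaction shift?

Q = [D₂]³·[B]³ / ([L]³·[XY₂]²) = (5.33×10⁻⁴)³·(0.811)³ / ((0.00154)³·(4.76×10⁻⁴)²) = 97600
Q = 97600 < Keq = 2.66×10⁵, so the forward reaction proceeds.

in the forward direction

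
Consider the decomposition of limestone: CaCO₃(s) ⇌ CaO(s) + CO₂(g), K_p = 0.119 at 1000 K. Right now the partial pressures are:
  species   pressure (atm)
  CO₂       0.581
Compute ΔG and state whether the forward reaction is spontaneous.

(CaCO₃, CaO are pure solids — omitted from Q_p.)
Q_p = P(CO₂) = 0.581
ΔG = RT ln(Q_p/K_p) = (8.314 J mol⁻¹ K⁻¹)(1000 K) × ln(0.581/0.119)
   = (8.314 kJ/mol)(1.586) = 13.2 kJ/mol
ΔG > 0, so the forward reaction is non-spontaneous (proceeds in reverse).

ΔG = 13.2 kJ/mol; the forward reaction is non-spontaneous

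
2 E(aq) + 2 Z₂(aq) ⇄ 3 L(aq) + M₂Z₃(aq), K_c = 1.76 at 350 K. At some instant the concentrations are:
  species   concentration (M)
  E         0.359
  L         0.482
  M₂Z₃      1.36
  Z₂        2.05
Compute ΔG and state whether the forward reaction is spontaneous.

ΔG = -5.34 kJ/mol; the forward reaction is spontaneous

Q_c = [L]³·[M₂Z₃] / ([E]²·[Z₂]²) = (0.482)³·(1.36) / ((0.359)²·(2.05)²) = 0.281
ΔG = RT ln(Q_c/K_c) = (8.314 J mol⁻¹ K⁻¹)(350 K) × ln(0.281/1.76)
   = (2.910 kJ/mol)(-1.835) = -5.34 kJ/mol
ΔG < 0, so the forward reaction is spontaneous (proceeds forward).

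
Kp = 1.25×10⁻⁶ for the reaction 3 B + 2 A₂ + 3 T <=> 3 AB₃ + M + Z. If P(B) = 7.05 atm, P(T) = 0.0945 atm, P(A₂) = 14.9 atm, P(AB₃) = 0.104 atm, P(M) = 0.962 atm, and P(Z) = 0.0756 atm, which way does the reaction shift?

Qp = P(AB₃)³·P(M)·P(Z) / (P(B)³·P(A₂)²·P(T)³) = (0.104)³·(0.962)·(0.0756) / ((7.05)³·(14.9)²·(0.0945)³) = 1.25×10⁻⁶
Qp = 1.25×10⁻⁶ = Kp, so the system is already at equilibrium.

neither direction; the system is at equilibrium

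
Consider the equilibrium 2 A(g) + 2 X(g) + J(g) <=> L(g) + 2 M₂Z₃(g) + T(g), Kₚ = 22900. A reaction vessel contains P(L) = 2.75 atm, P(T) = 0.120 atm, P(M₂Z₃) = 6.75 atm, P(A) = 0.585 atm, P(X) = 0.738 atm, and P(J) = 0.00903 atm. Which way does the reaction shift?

Qₚ = P(L)·P(M₂Z₃)²·P(T) / (P(A)²·P(X)²·P(J)) = (2.75)·(6.75)²·(0.120) / ((0.585)²·(0.738)²·(0.00903)) = 8930
Qₚ = 8930 < Kₚ = 22900, so the forward reaction proceeds.

toward products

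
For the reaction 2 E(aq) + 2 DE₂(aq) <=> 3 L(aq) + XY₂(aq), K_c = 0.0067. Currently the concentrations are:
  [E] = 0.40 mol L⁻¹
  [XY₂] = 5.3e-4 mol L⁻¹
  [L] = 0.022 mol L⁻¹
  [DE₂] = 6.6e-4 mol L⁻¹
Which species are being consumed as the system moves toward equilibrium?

L, XY₂ (products)

Q_c = [L]³·[XY₂] / ([E]²·[DE₂]²) = (0.022)³·(5.3e-4) / ((0.40)²·(6.6e-4)²) = 0.081
Q_c = 0.081 > K_c = 0.0067: net reverse reaction.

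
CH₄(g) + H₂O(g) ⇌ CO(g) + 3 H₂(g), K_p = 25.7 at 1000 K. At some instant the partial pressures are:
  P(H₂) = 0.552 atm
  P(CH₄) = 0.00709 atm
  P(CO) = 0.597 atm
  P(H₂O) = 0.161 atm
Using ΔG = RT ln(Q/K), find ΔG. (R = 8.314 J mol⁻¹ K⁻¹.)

Q_p = P(CO)·P(H₂)³ / (P(CH₄)·P(H₂O)) = (0.597)·(0.552)³ / ((0.00709)·(0.161)) = 88.0
ΔG = RT ln(Q_p/K_p) = (8.314 J mol⁻¹ K⁻¹)(1000 K) × ln(88.0/25.7)
   = (8.314 kJ/mol)(1.231) = 10.2 kJ/mol
ΔG > 0, so the forward reaction is non-spontaneous (proceeds in reverse).

ΔG = 10.2 kJ/mol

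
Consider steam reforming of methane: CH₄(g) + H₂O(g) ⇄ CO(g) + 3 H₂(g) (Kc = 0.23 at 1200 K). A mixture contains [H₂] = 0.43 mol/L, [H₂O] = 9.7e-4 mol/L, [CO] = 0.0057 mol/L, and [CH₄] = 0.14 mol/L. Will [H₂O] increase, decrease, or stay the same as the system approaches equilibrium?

increase

Qc = [CO]·[H₂]³ / ([CH₄]·[H₂O]) = (0.0057)·(0.43)³ / ((0.14)·(9.7e-4)) = 3.3
Qc = 3.3 > Kc = 0.23: net reverse reaction.
H₂O is a reactant, so it increases.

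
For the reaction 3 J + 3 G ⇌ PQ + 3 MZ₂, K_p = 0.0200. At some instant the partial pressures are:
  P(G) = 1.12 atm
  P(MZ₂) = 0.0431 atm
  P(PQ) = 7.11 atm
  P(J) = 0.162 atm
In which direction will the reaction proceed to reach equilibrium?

in the reverse direction

Q_p = P(PQ)·P(MZ₂)³ / (P(J)³·P(G)³) = (7.11)·(0.0431)³ / ((0.162)³·(1.12)³) = 0.0953
Q_p = 0.0953 > K_p = 0.0200, so the reverse reaction proceeds.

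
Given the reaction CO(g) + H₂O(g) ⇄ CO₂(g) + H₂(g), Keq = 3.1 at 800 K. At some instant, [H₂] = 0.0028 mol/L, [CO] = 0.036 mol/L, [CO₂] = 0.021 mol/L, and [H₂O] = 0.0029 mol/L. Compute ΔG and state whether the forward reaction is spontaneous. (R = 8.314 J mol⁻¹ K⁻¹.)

ΔG = -11.3 kJ/mol; the forward reaction is spontaneous

Q = [CO₂]·[H₂] / ([CO]·[H₂O]) = (0.021)·(0.0028) / ((0.036)·(0.0029)) = 0.563
ΔG = RT ln(Q/Keq) = (8.314 J mol⁻¹ K⁻¹)(800 K) × ln(0.563/3.1)
   = (6.651 kJ/mol)(-1.706) = -11.3 kJ/mol
ΔG < 0, so the forward reaction is spontaneous (proceeds forward).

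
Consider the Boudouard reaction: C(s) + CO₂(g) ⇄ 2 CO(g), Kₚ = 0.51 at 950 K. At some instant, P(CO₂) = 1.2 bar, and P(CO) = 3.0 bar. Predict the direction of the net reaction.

in the reverse direction

(C is a pure solid — omitted from Qₚ.)
Qₚ = P(CO)² / P(CO₂) = (3.0)² / (1.2) = 7.5
Qₚ = 7.5 > Kₚ = 0.51, so the reverse reaction proceeds.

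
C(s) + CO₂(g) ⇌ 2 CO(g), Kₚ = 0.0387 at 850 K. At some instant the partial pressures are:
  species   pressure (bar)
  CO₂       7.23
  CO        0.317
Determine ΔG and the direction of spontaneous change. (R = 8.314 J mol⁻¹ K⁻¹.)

(C is a pure solid — omitted from Qₚ.)
Qₚ = P(CO)² / P(CO₂) = (0.317)² / (7.23) = 0.0139
ΔG = RT ln(Qₚ/Kₚ) = (8.314 J mol⁻¹ K⁻¹)(850 K) × ln(0.0139/0.0387)
   = (7.067 kJ/mol)(-1.024) = -7.24 kJ/mol
ΔG < 0, so the forward reaction is spontaneous (proceeds forward).

ΔG = -7.24 kJ/mol; the forward reaction is spontaneous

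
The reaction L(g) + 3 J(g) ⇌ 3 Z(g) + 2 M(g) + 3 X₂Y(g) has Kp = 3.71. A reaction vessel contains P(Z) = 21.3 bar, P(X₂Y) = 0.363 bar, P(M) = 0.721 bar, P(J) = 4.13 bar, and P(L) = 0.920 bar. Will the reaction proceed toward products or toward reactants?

Qp = P(Z)³·P(M)²·P(X₂Y)³ / (P(L)·P(J)³) = (21.3)³·(0.721)²·(0.363)³ / ((0.920)·(4.13)³) = 3.71
Qp = 3.71 = Kp, so the system is already at equilibrium.

no net change (already at equilibrium)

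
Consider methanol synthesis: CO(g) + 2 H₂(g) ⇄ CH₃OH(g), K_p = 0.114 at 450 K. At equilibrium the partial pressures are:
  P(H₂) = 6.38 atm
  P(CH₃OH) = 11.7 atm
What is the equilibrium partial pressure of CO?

P(CO) = 2.52 atm

At equilibrium, K_p = P(CH₃OH) / (P(CO)·P(H₂)²) = 0.114.
(11.7) / ((P(CO))·(6.38)²) = 0.114
P(CO) = 2.52 atm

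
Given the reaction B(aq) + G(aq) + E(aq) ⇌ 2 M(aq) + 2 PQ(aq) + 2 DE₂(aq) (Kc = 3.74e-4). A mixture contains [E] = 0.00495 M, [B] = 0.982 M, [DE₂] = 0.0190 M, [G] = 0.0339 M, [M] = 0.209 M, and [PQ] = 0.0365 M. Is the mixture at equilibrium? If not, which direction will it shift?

Qc = [M]²·[PQ]²·[DE₂]² / ([B]·[G]·[E]) = (0.209)²·(0.0365)²·(0.0190)² / ((0.982)·(0.0339)·(0.00495)) = 1.27e-4
Qc = 1.27e-4 < Kc = 3.74e-4: net forward reaction.

no; Q < K, reaction proceeds forward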